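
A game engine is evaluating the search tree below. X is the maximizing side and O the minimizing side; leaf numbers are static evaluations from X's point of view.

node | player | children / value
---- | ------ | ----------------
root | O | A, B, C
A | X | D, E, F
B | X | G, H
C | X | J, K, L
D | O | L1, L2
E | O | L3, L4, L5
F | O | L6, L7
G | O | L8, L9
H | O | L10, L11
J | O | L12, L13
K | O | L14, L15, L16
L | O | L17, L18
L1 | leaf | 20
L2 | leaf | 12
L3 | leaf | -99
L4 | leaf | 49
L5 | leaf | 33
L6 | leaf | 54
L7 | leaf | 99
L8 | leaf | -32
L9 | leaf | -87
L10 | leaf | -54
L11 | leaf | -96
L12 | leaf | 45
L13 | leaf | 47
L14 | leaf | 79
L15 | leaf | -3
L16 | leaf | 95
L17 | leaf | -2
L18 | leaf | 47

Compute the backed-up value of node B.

-87

G (O): min(-32, -87) = -87
H (O): min(-54, -96) = -96
B (X): max(-87, -96) = -87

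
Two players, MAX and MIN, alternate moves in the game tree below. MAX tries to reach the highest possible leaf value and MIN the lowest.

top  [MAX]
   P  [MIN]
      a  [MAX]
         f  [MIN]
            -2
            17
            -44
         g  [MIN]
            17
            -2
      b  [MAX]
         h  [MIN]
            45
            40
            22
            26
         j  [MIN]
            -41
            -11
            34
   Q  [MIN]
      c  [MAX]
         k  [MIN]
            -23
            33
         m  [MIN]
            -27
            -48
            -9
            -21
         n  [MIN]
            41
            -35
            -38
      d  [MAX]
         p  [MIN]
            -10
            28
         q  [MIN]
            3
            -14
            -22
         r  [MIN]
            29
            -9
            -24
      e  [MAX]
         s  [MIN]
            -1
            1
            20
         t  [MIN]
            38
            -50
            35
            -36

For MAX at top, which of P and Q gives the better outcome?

f (MIN): min(-2, 17, -44) = -44
g (MIN): min(17, -2) = -2
a (MAX): max(-44, -2) = -2
h (MIN): min(45, 40, 22, 26) = 22
j (MIN): min(-41, -11, 34) = -41
b (MAX): max(22, -41) = 22
P (MIN): min(-2, 22) = -2
k (MIN): min(-23, 33) = -23
m (MIN): min(-27, -48, -9, -21) = -48
n (MIN): min(41, -35, -38) = -38
c (MAX): max(-23, -48, -38) = -23
p (MIN): min(-10, 28) = -10
q (MIN): min(3, -14, -22) = -22
r (MIN): min(29, -9, -24) = -24
d (MAX): max(-10, -22, -24) = -10
s (MIN): min(-1, 1, 20) = -1
t (MIN): min(38, -50, 35, -36) = -50
e (MAX): max(-1, -50) = -1
Q (MIN): min(-23, -10, -1) = -23
MAX prefers the higher value; P=-2, Q=-23. P is better since -2 > -23.

P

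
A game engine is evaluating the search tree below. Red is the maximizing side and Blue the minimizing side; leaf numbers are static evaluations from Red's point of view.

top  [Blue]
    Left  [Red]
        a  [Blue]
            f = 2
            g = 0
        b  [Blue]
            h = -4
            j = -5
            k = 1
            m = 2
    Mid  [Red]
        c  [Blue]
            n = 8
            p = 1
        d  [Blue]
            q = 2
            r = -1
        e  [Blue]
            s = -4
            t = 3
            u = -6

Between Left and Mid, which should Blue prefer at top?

Left

a (Blue): min(2, 0) = 0
b (Blue): min(-4, -5, 1, 2) = -5
Left (Red): max(0, -5) = 0
c (Blue): min(8, 1) = 1
d (Blue): min(2, -1) = -1
e (Blue): min(-4, 3, -6) = -6
Mid (Red): max(1, -1, -6) = 1
Blue prefers the lower value; Left=0, Mid=1. Left is better since 0 < 1.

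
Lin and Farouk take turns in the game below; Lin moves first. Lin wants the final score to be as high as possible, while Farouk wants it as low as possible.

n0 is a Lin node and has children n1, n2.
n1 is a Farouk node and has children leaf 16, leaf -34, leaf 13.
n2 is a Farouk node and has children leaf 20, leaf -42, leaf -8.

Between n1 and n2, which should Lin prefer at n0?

n1 (Farouk): min(16, -34, 13) = -34
n2 (Farouk): min(20, -42, -8) = -42
Lin prefers the higher value; n1=-34, n2=-42. n1 is better since -34 > -42.

n1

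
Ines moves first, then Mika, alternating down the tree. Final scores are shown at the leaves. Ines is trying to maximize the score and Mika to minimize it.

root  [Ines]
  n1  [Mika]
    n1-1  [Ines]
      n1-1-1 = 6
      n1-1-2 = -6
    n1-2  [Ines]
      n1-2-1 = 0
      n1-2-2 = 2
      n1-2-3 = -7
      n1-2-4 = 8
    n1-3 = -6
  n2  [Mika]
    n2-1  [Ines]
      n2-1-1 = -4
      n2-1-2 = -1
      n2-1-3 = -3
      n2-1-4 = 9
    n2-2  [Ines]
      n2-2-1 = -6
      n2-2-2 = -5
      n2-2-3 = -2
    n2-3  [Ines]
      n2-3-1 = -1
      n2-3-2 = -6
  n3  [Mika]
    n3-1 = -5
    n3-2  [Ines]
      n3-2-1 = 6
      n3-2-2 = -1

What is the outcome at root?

-2

n1-1 (Ines): max(6, -6) = 6
n1-2 (Ines): max(0, 2, -7, 8) = 8
n1 (Mika): min(6, 8, -6) = -6
n2-1 (Ines): max(-4, -1, -3, 9) = 9
n2-2 (Ines): max(-6, -5, -2) = -2
n2-3 (Ines): max(-1, -6) = -1
n2 (Mika): min(9, -2, -1) = -2
n3-2 (Ines): max(6, -1) = 6
n3 (Mika): min(-5, 6) = -5
root (Ines): max(-6, -2, -5) = -2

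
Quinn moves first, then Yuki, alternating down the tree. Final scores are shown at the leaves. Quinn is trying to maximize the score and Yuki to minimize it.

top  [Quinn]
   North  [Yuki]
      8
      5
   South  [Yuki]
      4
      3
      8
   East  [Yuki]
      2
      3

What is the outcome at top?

North (Yuki): min(8, 5) = 5
South (Yuki): min(4, 3, 8) = 3
East (Yuki): min(2, 3) = 2
top (Quinn): max(5, 3, 2) = 5

5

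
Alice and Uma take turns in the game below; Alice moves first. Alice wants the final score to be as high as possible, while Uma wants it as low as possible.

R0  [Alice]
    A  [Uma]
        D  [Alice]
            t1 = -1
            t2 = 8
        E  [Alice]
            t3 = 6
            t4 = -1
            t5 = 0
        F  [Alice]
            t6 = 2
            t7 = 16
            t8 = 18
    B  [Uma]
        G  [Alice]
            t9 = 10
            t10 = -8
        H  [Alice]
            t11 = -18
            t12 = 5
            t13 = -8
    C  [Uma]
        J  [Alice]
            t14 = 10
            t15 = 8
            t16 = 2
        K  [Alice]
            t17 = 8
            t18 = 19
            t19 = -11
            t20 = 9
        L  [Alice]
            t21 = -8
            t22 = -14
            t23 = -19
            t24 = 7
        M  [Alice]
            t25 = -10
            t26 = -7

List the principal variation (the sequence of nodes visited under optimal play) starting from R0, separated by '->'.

D (Alice): max(-1, 8) = 8
E (Alice): max(6, -1, 0) = 6
F (Alice): max(2, 16, 18) = 18
A (Uma): min(8, 6, 18) = 6
G (Alice): max(10, -8) = 10
H (Alice): max(-18, 5, -8) = 5
B (Uma): min(10, 5) = 5
J (Alice): max(10, 8, 2) = 10
K (Alice): max(8, 19, -11, 9) = 19
L (Alice): max(-8, -14, -19, 7) = 7
M (Alice): max(-10, -7) = -7
C (Uma): min(10, 19, 7, -7) = -7
R0 (Alice): max(6, 5, -7) = 6
At R0, Alice picks A (highest: 6).
At A, Uma picks E (lowest: 6).
At E, Alice picks t3 (highest: 6).
Terminal value 6.

R0 -> A -> E -> t3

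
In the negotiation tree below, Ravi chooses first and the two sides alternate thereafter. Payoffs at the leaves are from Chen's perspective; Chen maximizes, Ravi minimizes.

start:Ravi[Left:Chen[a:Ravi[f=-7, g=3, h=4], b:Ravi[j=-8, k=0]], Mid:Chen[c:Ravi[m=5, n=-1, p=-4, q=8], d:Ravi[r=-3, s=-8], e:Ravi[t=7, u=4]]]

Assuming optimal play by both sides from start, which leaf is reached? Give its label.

f

a (Ravi): min(-7, 3, 4) = -7
b (Ravi): min(-8, 0) = -8
Left (Chen): max(-7, -8) = -7
c (Ravi): min(5, -1, -4, 8) = -4
d (Ravi): min(-3, -8) = -8
e (Ravi): min(7, 4) = 4
Mid (Chen): max(-4, -8, 4) = 4
start (Ravi): min(-7, 4) = -7
At start, Ravi picks Left (lowest: -7).
At Left, Chen picks a (highest: -7).
At a, Ravi picks f (lowest: -7).
Terminal value -7.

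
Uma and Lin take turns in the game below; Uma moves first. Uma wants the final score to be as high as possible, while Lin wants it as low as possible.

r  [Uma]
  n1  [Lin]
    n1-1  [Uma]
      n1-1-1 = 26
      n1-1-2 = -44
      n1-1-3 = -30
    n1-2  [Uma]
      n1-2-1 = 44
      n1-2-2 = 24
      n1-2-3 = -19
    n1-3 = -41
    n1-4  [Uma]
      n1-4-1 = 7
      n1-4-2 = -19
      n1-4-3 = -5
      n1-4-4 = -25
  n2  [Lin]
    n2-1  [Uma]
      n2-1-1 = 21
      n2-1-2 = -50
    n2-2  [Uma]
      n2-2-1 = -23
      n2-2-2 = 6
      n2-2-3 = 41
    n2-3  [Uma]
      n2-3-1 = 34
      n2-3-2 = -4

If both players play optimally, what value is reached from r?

n1-1 (Uma): max(26, -44, -30) = 26
n1-2 (Uma): max(44, 24, -19) = 44
n1-4 (Uma): max(7, -19, -5, -25) = 7
n1 (Lin): min(26, 44, -41, 7) = -41
n2-1 (Uma): max(21, -50) = 21
n2-2 (Uma): max(-23, 6, 41) = 41
n2-3 (Uma): max(34, -4) = 34
n2 (Lin): min(21, 41, 34) = 21
r (Uma): max(-41, 21) = 21

21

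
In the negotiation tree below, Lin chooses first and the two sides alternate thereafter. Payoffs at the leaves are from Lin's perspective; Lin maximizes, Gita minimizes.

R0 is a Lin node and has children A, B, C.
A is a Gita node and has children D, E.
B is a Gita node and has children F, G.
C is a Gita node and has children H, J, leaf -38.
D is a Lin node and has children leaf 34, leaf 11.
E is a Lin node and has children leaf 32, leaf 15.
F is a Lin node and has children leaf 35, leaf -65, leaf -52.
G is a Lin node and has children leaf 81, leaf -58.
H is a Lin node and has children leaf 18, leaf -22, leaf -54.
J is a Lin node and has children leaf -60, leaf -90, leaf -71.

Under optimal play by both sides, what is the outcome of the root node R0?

D (Lin): max(34, 11) = 34
E (Lin): max(32, 15) = 32
A (Gita): min(34, 32) = 32
F (Lin): max(35, -65, -52) = 35
G (Lin): max(81, -58) = 81
B (Gita): min(35, 81) = 35
H (Lin): max(18, -22, -54) = 18
J (Lin): max(-60, -90, -71) = -60
C (Gita): min(18, -60, -38) = -60
R0 (Lin): max(32, 35, -60) = 35

35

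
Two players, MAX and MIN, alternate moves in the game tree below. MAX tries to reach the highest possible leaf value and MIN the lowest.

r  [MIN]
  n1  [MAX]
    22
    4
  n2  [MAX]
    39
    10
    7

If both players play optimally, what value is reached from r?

n1 (MAX): max(22, 4) = 22
n2 (MAX): max(39, 10, 7) = 39
r (MIN): min(22, 39) = 22

22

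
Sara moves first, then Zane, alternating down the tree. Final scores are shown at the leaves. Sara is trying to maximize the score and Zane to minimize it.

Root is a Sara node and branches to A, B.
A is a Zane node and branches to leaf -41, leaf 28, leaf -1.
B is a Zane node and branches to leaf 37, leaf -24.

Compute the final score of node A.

A (Zane): min(-41, 28, -1) = -41

-41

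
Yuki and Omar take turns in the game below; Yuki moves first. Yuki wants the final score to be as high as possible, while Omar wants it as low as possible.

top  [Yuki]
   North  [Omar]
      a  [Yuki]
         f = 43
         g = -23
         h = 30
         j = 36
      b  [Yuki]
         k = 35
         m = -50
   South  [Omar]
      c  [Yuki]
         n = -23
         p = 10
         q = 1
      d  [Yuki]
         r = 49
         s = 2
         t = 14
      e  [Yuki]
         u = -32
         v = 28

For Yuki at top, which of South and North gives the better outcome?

c (Yuki): max(-23, 10, 1) = 10
d (Yuki): max(49, 2, 14) = 49
e (Yuki): max(-32, 28) = 28
South (Omar): min(10, 49, 28) = 10
a (Yuki): max(43, -23, 30, 36) = 43
b (Yuki): max(35, -50) = 35
North (Omar): min(43, 35) = 35
Yuki prefers the higher value; South=10, North=35. North is better since 35 > 10.

North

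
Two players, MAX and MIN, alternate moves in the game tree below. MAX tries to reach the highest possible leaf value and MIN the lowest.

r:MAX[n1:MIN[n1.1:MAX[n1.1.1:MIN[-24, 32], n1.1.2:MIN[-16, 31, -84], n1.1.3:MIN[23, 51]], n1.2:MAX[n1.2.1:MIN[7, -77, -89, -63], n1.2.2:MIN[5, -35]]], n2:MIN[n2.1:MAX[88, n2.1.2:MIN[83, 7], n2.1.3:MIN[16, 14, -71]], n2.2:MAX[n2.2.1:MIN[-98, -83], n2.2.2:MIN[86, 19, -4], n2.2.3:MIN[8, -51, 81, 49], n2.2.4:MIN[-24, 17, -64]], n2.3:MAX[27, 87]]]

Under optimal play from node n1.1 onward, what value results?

23

n1.1.1 (MIN): min(-24, 32) = -24
n1.1.2 (MIN): min(-16, 31, -84) = -84
n1.1.3 (MIN): min(23, 51) = 23
n1.1 (MAX): max(-24, -84, 23) = 23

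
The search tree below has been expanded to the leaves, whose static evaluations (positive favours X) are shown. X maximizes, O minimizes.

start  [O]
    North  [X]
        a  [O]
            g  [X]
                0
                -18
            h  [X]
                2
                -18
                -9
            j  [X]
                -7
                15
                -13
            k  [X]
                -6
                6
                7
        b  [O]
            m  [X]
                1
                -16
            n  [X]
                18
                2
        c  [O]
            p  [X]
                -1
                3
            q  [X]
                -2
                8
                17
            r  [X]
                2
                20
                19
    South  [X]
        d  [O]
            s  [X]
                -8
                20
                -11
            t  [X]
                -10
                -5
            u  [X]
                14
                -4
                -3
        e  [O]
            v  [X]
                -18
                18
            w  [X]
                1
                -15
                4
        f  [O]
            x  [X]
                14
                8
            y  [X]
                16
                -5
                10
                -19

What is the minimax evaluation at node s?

20

s (X): max(-8, 20, -11) = 20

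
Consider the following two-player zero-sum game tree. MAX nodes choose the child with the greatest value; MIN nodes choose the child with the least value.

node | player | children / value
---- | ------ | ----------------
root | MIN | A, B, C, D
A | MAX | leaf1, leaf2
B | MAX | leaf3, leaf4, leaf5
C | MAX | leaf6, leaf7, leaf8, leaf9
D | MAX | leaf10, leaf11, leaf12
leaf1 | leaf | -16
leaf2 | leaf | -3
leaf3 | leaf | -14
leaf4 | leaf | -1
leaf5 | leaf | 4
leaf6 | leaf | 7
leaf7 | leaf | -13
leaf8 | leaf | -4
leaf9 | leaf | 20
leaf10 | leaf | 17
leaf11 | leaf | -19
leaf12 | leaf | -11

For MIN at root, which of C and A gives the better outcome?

A

C (MAX): max(7, -13, -4, 20) = 20
A (MAX): max(-16, -3) = -3
MIN prefers the lower value; C=20, A=-3. A is better since -3 < 20.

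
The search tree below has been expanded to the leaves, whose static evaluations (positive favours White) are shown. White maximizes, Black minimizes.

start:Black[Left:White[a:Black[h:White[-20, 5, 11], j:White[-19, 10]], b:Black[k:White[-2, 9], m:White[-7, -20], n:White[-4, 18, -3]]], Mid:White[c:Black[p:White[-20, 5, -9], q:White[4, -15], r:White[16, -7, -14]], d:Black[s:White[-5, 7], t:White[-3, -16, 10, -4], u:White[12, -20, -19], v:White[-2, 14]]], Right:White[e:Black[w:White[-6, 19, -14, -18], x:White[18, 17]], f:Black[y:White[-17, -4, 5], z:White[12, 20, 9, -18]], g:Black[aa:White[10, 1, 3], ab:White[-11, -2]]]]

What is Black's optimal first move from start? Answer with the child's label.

h (White): max(-20, 5, 11) = 11
j (White): max(-19, 10) = 10
a (Black): min(11, 10) = 10
k (White): max(-2, 9) = 9
m (White): max(-7, -20) = -7
n (White): max(-4, 18, -3) = 18
b (Black): min(9, -7, 18) = -7
Left (White): max(10, -7) = 10
p (White): max(-20, 5, -9) = 5
q (White): max(4, -15) = 4
r (White): max(16, -7, -14) = 16
c (Black): min(5, 4, 16) = 4
s (White): max(-5, 7) = 7
t (White): max(-3, -16, 10, -4) = 10
u (White): max(12, -20, -19) = 12
v (White): max(-2, 14) = 14
d (Black): min(7, 10, 12, 14) = 7
Mid (White): max(4, 7) = 7
w (White): max(-6, 19, -14, -18) = 19
x (White): max(18, 17) = 18
e (Black): min(19, 18) = 18
y (White): max(-17, -4, 5) = 5
z (White): max(12, 20, 9, -18) = 20
f (Black): min(5, 20) = 5
aa (White): max(10, 1, 3) = 10
ab (White): max(-11, -2) = -2
g (Black): min(10, -2) = -2
Right (White): max(18, 5, -2) = 18
start (Black): min(10, 7, 18) = 7
Black at start wants the lowest of {Left=10, Mid=7, Right=18}, so chooses Mid.

Mid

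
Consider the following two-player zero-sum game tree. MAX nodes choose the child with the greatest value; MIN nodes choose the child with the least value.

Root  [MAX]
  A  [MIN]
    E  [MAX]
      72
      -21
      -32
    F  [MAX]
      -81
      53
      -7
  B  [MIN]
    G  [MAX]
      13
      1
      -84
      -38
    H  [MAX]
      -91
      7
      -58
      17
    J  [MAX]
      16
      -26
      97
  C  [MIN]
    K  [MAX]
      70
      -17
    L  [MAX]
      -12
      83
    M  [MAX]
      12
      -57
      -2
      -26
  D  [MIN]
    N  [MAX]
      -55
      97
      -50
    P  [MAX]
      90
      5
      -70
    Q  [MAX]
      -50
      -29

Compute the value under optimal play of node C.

12

K (MAX): max(70, -17) = 70
L (MAX): max(-12, 83) = 83
M (MAX): max(12, -57, -2, -26) = 12
C (MIN): min(70, 83, 12) = 12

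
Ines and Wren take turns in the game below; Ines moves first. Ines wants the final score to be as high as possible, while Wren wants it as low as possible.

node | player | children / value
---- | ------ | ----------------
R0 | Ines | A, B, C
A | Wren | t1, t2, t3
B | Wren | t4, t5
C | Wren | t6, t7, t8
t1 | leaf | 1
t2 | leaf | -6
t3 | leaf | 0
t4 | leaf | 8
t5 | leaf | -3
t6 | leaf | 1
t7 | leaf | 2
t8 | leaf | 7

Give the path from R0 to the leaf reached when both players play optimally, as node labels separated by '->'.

R0 -> C -> t6

A (Wren): min(1, -6, 0) = -6
B (Wren): min(8, -3) = -3
C (Wren): min(1, 2, 7) = 1
R0 (Ines): max(-6, -3, 1) = 1
At R0, Ines picks C (highest: 1).
At C, Wren picks t6 (lowest: 1).
Terminal value 1.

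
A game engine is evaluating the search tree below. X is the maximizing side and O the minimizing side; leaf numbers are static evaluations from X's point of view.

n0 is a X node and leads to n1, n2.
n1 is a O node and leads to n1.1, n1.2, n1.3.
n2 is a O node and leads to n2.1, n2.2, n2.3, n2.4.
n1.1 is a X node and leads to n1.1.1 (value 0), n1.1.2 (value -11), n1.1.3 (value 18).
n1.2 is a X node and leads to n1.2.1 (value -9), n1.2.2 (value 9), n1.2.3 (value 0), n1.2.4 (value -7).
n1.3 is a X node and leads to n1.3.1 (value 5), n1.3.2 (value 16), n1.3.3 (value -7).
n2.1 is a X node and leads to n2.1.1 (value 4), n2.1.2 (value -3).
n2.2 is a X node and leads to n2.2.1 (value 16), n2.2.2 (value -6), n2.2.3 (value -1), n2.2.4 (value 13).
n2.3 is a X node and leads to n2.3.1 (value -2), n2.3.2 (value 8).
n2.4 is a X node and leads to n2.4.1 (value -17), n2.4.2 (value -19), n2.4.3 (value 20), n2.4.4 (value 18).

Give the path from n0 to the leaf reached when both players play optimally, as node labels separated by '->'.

n0 -> n1 -> n1.2 -> n1.2.2

n1.1 (X): max(0, -11, 18) = 18
n1.2 (X): max(-9, 9, 0, -7) = 9
n1.3 (X): max(5, 16, -7) = 16
n1 (O): min(18, 9, 16) = 9
n2.1 (X): max(4, -3) = 4
n2.2 (X): max(16, -6, -1, 13) = 16
n2.3 (X): max(-2, 8) = 8
n2.4 (X): max(-17, -19, 20, 18) = 20
n2 (O): min(4, 16, 8, 20) = 4
n0 (X): max(9, 4) = 9
At n0, X picks n1 (highest: 9).
At n1, O picks n1.2 (lowest: 9).
At n1.2, X picks n1.2.2 (highest: 9).
Terminal value 9.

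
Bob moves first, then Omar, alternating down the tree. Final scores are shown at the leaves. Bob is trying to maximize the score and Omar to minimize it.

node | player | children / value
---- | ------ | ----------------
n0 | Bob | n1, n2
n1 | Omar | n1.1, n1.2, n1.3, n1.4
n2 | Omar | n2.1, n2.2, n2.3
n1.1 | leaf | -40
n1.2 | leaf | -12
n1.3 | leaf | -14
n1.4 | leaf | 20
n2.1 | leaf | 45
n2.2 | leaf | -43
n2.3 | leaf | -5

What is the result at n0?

-40

n1 (Omar): min(-40, -12, -14, 20) = -40
n2 (Omar): min(45, -43, -5) = -43
n0 (Bob): max(-40, -43) = -40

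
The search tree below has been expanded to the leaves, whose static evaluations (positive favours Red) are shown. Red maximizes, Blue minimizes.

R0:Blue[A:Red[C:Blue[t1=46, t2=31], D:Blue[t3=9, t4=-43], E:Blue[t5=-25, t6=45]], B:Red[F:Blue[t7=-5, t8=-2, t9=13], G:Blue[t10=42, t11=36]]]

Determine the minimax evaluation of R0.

31

C (Blue): min(46, 31) = 31
D (Blue): min(9, -43) = -43
E (Blue): min(-25, 45) = -25
A (Red): max(31, -43, -25) = 31
F (Blue): min(-5, -2, 13) = -5
G (Blue): min(42, 36) = 36
B (Red): max(-5, 36) = 36
R0 (Blue): min(31, 36) = 31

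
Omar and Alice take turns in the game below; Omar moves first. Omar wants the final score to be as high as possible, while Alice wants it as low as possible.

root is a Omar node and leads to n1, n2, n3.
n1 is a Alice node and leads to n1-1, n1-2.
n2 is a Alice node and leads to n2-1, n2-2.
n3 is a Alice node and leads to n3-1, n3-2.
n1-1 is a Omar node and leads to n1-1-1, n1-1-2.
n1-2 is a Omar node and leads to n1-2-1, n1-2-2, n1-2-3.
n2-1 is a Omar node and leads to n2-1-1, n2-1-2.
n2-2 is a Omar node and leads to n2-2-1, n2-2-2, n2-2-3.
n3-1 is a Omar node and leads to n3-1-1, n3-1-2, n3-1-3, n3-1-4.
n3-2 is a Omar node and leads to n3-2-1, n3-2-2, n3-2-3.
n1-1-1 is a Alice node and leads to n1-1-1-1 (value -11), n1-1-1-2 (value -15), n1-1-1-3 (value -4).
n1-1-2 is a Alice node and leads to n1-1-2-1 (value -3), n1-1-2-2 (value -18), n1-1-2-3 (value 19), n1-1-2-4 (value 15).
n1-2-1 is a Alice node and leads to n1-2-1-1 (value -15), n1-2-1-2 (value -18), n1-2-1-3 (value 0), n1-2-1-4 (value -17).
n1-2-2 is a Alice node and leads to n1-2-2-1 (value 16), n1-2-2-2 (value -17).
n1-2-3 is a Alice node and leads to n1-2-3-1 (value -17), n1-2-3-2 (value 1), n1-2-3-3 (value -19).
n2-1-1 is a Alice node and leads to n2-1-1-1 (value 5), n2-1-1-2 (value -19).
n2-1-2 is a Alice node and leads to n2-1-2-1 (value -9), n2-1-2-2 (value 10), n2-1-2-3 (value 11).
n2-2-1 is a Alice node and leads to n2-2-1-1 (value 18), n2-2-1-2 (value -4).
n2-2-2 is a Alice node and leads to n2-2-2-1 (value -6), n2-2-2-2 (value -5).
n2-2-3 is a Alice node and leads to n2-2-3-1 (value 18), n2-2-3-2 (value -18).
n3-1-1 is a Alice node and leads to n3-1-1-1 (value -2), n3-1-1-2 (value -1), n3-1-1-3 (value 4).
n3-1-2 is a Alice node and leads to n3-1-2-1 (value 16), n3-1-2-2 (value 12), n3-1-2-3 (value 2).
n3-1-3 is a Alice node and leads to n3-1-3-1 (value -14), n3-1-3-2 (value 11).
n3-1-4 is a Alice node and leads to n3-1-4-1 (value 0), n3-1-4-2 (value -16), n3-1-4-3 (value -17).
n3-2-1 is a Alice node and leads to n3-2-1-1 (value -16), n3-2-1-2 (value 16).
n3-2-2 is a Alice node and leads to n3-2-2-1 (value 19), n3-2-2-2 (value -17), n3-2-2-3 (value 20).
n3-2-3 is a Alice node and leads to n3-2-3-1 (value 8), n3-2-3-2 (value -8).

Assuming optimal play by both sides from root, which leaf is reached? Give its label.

n3-2-3-2

n1-1-1 (Alice): min(-11, -15, -4) = -15
n1-1-2 (Alice): min(-3, -18, 19, 15) = -18
n1-1 (Omar): max(-15, -18) = -15
n1-2-1 (Alice): min(-15, -18, 0, -17) = -18
n1-2-2 (Alice): min(16, -17) = -17
n1-2-3 (Alice): min(-17, 1, -19) = -19
n1-2 (Omar): max(-18, -17, -19) = -17
n1 (Alice): min(-15, -17) = -17
n2-1-1 (Alice): min(5, -19) = -19
n2-1-2 (Alice): min(-9, 10, 11) = -9
n2-1 (Omar): max(-19, -9) = -9
n2-2-1 (Alice): min(18, -4) = -4
n2-2-2 (Alice): min(-6, -5) = -6
n2-2-3 (Alice): min(18, -18) = -18
n2-2 (Omar): max(-4, -6, -18) = -4
n2 (Alice): min(-9, -4) = -9
n3-1-1 (Alice): min(-2, -1, 4) = -2
n3-1-2 (Alice): min(16, 12, 2) = 2
n3-1-3 (Alice): min(-14, 11) = -14
n3-1-4 (Alice): min(0, -16, -17) = -17
n3-1 (Omar): max(-2, 2, -14, -17) = 2
n3-2-1 (Alice): min(-16, 16) = -16
n3-2-2 (Alice): min(19, -17, 20) = -17
n3-2-3 (Alice): min(8, -8) = -8
n3-2 (Omar): max(-16, -17, -8) = -8
n3 (Alice): min(2, -8) = -8
root (Omar): max(-17, -9, -8) = -8
At root, Omar picks n3 (highest: -8).
At n3, Alice picks n3-2 (lowest: -8).
At n3-2, Omar picks n3-2-3 (highest: -8).
At n3-2-3, Alice picks n3-2-3-2 (lowest: -8).
Terminal value -8.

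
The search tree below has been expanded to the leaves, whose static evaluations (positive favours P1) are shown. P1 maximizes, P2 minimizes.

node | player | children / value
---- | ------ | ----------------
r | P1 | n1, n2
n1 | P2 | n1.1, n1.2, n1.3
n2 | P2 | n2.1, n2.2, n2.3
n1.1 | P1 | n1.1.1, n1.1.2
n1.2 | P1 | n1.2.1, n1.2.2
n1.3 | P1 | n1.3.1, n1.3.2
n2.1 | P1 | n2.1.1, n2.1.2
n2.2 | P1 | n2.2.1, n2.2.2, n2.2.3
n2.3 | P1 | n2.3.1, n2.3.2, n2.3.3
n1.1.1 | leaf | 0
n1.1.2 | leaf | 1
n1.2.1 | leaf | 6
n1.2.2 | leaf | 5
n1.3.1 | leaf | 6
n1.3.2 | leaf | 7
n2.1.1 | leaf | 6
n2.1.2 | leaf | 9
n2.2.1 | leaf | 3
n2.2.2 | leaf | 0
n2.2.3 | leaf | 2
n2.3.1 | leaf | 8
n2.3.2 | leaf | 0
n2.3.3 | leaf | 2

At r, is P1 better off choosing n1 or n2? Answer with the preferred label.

n1.1 (P1): max(0, 1) = 1
n1.2 (P1): max(6, 5) = 6
n1.3 (P1): max(6, 7) = 7
n1 (P2): min(1, 6, 7) = 1
n2.1 (P1): max(6, 9) = 9
n2.2 (P1): max(3, 0, 2) = 3
n2.3 (P1): max(8, 0, 2) = 8
n2 (P2): min(9, 3, 8) = 3
P1 prefers the higher value; n1=1, n2=3. n2 is better since 3 > 1.

n2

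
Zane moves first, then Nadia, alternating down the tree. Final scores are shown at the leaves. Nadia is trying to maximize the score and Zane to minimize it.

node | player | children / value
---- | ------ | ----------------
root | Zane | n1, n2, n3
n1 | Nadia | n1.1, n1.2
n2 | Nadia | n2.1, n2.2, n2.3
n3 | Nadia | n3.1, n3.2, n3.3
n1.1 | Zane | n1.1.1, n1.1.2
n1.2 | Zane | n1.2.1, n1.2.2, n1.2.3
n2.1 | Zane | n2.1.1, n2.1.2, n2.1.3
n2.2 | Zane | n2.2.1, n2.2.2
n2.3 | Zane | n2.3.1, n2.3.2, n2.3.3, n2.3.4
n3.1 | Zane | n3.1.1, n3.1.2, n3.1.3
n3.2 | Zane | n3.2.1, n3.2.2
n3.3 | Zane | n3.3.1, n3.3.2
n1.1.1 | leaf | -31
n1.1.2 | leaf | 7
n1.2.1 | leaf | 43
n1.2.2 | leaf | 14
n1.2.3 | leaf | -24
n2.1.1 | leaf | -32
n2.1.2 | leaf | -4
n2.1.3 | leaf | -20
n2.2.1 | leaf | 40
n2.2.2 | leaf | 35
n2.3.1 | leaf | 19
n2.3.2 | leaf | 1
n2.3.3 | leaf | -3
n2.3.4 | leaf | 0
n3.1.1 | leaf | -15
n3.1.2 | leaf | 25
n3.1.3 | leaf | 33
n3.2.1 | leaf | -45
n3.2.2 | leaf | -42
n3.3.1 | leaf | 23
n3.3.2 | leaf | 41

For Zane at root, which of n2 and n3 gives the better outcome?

n2.1 (Zane): min(-32, -4, -20) = -32
n2.2 (Zane): min(40, 35) = 35
n2.3 (Zane): min(19, 1, -3, 0) = -3
n2 (Nadia): max(-32, 35, -3) = 35
n3.1 (Zane): min(-15, 25, 33) = -15
n3.2 (Zane): min(-45, -42) = -45
n3.3 (Zane): min(23, 41) = 23
n3 (Nadia): max(-15, -45, 23) = 23
Zane prefers the lower value; n2=35, n3=23. n3 is better since 23 < 35.

n3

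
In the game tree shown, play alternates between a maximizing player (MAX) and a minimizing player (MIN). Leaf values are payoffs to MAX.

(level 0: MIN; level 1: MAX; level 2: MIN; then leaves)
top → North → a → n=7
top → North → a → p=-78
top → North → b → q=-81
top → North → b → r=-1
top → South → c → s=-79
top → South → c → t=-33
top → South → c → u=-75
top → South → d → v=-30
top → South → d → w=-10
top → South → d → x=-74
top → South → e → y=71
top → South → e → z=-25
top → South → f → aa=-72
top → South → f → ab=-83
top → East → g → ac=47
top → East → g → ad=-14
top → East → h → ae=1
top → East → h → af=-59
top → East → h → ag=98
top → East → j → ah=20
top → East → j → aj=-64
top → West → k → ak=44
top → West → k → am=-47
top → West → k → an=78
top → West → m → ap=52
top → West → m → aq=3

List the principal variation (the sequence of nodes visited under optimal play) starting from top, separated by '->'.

top -> North -> a -> p

a (MIN): min(7, -78) = -78
b (MIN): min(-81, -1) = -81
North (MAX): max(-78, -81) = -78
c (MIN): min(-79, -33, -75) = -79
d (MIN): min(-30, -10, -74) = -74
e (MIN): min(71, -25) = -25
f (MIN): min(-72, -83) = -83
South (MAX): max(-79, -74, -25, -83) = -25
g (MIN): min(47, -14) = -14
h (MIN): min(1, -59, 98) = -59
j (MIN): min(20, -64) = -64
East (MAX): max(-14, -59, -64) = -14
k (MIN): min(44, -47, 78) = -47
m (MIN): min(52, 3) = 3
West (MAX): max(-47, 3) = 3
top (MIN): min(-78, -25, -14, 3) = -78
At top, MIN picks North (lowest: -78).
At North, MAX picks a (highest: -78).
At a, MIN picks p (lowest: -78).
Terminal value -78.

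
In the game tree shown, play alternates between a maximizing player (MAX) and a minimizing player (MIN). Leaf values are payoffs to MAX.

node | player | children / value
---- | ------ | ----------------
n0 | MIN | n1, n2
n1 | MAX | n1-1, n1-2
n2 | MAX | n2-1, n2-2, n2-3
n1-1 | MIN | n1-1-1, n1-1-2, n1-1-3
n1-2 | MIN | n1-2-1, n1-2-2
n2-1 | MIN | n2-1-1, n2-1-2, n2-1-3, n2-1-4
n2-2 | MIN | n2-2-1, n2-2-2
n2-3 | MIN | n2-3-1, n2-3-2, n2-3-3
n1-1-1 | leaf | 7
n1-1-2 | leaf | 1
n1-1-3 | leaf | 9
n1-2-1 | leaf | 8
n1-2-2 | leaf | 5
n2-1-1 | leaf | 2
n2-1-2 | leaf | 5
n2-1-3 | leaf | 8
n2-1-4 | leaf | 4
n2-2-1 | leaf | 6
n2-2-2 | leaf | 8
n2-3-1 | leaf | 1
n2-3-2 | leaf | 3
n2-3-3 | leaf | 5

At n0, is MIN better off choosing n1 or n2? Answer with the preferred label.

n1

n1-1 (MIN): min(7, 1, 9) = 1
n1-2 (MIN): min(8, 5) = 5
n1 (MAX): max(1, 5) = 5
n2-1 (MIN): min(2, 5, 8, 4) = 2
n2-2 (MIN): min(6, 8) = 6
n2-3 (MIN): min(1, 3, 5) = 1
n2 (MAX): max(2, 6, 1) = 6
MIN prefers the lower value; n1=5, n2=6. n1 is better since 5 < 6.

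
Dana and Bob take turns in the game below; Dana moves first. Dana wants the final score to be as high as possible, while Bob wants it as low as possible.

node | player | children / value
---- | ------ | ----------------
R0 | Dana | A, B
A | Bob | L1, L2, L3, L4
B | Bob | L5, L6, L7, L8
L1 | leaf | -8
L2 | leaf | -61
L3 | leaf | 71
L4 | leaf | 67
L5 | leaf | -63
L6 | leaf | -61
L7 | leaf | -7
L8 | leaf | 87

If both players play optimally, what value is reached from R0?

A (Bob): min(-8, -61, 71, 67) = -61
B (Bob): min(-63, -61, -7, 87) = -63
R0 (Dana): max(-61, -63) = -61

-61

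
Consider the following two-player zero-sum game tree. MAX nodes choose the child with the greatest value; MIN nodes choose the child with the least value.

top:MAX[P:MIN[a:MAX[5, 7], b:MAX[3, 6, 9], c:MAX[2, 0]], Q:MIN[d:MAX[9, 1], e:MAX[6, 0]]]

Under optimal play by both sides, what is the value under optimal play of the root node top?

a (MAX): max(5, 7) = 7
b (MAX): max(3, 6, 9) = 9
c (MAX): max(2, 0) = 2
P (MIN): min(7, 9, 2) = 2
d (MAX): max(9, 1) = 9
e (MAX): max(6, 0) = 6
Q (MIN): min(9, 6) = 6
top (MAX): max(2, 6) = 6

6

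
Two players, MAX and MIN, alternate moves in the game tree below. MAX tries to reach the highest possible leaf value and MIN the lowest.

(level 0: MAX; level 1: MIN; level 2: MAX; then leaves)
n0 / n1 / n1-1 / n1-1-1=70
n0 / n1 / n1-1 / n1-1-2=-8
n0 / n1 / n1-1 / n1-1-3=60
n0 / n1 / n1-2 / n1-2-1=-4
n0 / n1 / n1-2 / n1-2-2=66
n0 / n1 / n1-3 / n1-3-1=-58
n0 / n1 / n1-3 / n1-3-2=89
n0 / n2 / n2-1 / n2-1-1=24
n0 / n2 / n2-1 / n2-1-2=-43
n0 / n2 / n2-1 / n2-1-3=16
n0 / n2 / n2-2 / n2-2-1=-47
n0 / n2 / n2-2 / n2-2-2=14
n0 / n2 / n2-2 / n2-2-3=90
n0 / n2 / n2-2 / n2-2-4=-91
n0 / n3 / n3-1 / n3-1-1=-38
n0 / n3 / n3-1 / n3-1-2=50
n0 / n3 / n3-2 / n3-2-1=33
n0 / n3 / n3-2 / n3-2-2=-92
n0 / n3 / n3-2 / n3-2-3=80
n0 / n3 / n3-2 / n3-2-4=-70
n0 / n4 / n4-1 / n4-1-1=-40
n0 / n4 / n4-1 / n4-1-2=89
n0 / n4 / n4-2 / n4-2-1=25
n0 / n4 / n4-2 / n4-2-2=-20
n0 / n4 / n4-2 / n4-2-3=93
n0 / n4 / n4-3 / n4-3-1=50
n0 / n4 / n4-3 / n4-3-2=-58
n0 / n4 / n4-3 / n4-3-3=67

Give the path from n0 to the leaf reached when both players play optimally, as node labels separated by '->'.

n0 -> n4 -> n4-3 -> n4-3-3

n1-1 (MAX): max(70, -8, 60) = 70
n1-2 (MAX): max(-4, 66) = 66
n1-3 (MAX): max(-58, 89) = 89
n1 (MIN): min(70, 66, 89) = 66
n2-1 (MAX): max(24, -43, 16) = 24
n2-2 (MAX): max(-47, 14, 90, -91) = 90
n2 (MIN): min(24, 90) = 24
n3-1 (MAX): max(-38, 50) = 50
n3-2 (MAX): max(33, -92, 80, -70) = 80
n3 (MIN): min(50, 80) = 50
n4-1 (MAX): max(-40, 89) = 89
n4-2 (MAX): max(25, -20, 93) = 93
n4-3 (MAX): max(50, -58, 67) = 67
n4 (MIN): min(89, 93, 67) = 67
n0 (MAX): max(66, 24, 50, 67) = 67
At n0, MAX picks n4 (highest: 67).
At n4, MIN picks n4-3 (lowest: 67).
At n4-3, MAX picks n4-3-3 (highest: 67).
Terminal value 67.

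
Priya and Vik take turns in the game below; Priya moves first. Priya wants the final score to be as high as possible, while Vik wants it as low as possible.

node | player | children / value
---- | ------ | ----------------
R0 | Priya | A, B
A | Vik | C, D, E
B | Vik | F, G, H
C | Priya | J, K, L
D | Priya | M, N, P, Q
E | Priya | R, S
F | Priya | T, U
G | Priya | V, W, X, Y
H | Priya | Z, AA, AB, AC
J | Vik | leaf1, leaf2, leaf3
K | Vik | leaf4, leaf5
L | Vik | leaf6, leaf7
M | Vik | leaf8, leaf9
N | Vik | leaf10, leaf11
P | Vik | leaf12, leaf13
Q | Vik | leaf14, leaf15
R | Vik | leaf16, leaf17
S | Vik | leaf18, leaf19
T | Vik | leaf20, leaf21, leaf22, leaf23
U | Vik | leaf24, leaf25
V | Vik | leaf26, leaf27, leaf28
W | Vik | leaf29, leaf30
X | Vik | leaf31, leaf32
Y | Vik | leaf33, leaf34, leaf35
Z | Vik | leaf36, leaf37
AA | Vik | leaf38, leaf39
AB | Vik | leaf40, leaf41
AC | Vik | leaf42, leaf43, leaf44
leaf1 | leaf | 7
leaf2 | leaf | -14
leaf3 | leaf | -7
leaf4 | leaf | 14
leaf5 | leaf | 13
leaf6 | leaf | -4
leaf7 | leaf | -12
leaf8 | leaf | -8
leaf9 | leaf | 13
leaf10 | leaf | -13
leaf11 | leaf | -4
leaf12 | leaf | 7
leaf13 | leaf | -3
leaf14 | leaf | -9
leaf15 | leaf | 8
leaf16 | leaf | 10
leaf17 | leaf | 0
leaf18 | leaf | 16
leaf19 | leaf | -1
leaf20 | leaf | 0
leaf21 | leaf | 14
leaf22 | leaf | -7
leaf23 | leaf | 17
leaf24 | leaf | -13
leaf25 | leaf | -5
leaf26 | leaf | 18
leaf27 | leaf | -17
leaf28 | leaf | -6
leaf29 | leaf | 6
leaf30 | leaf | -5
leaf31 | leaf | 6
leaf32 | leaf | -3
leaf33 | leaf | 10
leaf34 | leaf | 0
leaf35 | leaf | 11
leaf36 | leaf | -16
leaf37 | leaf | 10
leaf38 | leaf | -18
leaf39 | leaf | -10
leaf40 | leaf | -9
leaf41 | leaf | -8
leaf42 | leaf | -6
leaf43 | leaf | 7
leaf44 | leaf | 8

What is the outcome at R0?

J (Vik): min(7, -14, -7) = -14
K (Vik): min(14, 13) = 13
L (Vik): min(-4, -12) = -12
C (Priya): max(-14, 13, -12) = 13
M (Vik): min(-8, 13) = -8
N (Vik): min(-13, -4) = -13
P (Vik): min(7, -3) = -3
Q (Vik): min(-9, 8) = -9
D (Priya): max(-8, -13, -3, -9) = -3
R (Vik): min(10, 0) = 0
S (Vik): min(16, -1) = -1
E (Priya): max(0, -1) = 0
A (Vik): min(13, -3, 0) = -3
T (Vik): min(0, 14, -7, 17) = -7
U (Vik): min(-13, -5) = -13
F (Priya): max(-7, -13) = -7
V (Vik): min(18, -17, -6) = -17
W (Vik): min(6, -5) = -5
X (Vik): min(6, -3) = -3
Y (Vik): min(10, 0, 11) = 0
G (Priya): max(-17, -5, -3, 0) = 0
Z (Vik): min(-16, 10) = -16
AA (Vik): min(-18, -10) = -18
AB (Vik): min(-9, -8) = -9
AC (Vik): min(-6, 7, 8) = -6
H (Priya): max(-16, -18, -9, -6) = -6
B (Vik): min(-7, 0, -6) = -7
R0 (Priya): max(-3, -7) = -3

-3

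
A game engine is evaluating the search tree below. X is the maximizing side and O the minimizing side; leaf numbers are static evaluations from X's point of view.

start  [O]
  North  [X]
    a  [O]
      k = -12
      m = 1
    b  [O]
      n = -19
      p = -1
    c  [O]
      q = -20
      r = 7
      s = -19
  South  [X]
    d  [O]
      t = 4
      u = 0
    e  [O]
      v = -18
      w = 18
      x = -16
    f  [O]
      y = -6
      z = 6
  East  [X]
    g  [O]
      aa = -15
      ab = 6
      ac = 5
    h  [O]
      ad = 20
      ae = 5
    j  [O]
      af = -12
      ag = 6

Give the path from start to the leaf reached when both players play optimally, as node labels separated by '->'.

start -> North -> a -> k

a (O): min(-12, 1) = -12
b (O): min(-19, -1) = -19
c (O): min(-20, 7, -19) = -20
North (X): max(-12, -19, -20) = -12
d (O): min(4, 0) = 0
e (O): min(-18, 18, -16) = -18
f (O): min(-6, 6) = -6
South (X): max(0, -18, -6) = 0
g (O): min(-15, 6, 5) = -15
h (O): min(20, 5) = 5
j (O): min(-12, 6) = -12
East (X): max(-15, 5, -12) = 5
start (O): min(-12, 0, 5) = -12
At start, O picks North (lowest: -12).
At North, X picks a (highest: -12).
At a, O picks k (lowest: -12).
Terminal value -12.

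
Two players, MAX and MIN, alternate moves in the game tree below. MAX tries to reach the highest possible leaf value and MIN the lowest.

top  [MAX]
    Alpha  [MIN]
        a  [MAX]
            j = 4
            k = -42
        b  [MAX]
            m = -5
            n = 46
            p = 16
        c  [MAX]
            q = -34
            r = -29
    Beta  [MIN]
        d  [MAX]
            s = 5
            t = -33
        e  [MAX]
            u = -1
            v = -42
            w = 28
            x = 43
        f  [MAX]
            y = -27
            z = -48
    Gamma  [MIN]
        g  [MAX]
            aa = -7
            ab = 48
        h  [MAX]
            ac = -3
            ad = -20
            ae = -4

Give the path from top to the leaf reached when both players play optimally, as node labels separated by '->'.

a (MAX): max(4, -42) = 4
b (MAX): max(-5, 46, 16) = 46
c (MAX): max(-34, -29) = -29
Alpha (MIN): min(4, 46, -29) = -29
d (MAX): max(5, -33) = 5
e (MAX): max(-1, -42, 28, 43) = 43
f (MAX): max(-27, -48) = -27
Beta (MIN): min(5, 43, -27) = -27
g (MAX): max(-7, 48) = 48
h (MAX): max(-3, -20, -4) = -3
Gamma (MIN): min(48, -3) = -3
top (MAX): max(-29, -27, -3) = -3
At top, MAX picks Gamma (highest: -3).
At Gamma, MIN picks h (lowest: -3).
At h, MAX picks ac (highest: -3).
Terminal value -3.

top -> Gamma -> h -> ac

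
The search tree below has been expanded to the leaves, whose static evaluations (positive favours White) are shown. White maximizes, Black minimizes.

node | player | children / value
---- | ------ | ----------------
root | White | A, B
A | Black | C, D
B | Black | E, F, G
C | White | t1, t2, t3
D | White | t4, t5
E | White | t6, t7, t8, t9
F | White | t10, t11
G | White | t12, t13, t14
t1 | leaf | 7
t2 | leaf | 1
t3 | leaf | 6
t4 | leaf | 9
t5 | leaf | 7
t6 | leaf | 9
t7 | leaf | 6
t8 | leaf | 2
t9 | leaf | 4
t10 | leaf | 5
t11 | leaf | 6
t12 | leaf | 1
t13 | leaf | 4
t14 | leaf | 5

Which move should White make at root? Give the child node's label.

C (White): max(7, 1, 6) = 7
D (White): max(9, 7) = 9
A (Black): min(7, 9) = 7
E (White): max(9, 6, 2, 4) = 9
F (White): max(5, 6) = 6
G (White): max(1, 4, 5) = 5
B (Black): min(9, 6, 5) = 5
root (White): max(7, 5) = 7
White at root wants the highest of {A=7, B=5}, so chooses A.

A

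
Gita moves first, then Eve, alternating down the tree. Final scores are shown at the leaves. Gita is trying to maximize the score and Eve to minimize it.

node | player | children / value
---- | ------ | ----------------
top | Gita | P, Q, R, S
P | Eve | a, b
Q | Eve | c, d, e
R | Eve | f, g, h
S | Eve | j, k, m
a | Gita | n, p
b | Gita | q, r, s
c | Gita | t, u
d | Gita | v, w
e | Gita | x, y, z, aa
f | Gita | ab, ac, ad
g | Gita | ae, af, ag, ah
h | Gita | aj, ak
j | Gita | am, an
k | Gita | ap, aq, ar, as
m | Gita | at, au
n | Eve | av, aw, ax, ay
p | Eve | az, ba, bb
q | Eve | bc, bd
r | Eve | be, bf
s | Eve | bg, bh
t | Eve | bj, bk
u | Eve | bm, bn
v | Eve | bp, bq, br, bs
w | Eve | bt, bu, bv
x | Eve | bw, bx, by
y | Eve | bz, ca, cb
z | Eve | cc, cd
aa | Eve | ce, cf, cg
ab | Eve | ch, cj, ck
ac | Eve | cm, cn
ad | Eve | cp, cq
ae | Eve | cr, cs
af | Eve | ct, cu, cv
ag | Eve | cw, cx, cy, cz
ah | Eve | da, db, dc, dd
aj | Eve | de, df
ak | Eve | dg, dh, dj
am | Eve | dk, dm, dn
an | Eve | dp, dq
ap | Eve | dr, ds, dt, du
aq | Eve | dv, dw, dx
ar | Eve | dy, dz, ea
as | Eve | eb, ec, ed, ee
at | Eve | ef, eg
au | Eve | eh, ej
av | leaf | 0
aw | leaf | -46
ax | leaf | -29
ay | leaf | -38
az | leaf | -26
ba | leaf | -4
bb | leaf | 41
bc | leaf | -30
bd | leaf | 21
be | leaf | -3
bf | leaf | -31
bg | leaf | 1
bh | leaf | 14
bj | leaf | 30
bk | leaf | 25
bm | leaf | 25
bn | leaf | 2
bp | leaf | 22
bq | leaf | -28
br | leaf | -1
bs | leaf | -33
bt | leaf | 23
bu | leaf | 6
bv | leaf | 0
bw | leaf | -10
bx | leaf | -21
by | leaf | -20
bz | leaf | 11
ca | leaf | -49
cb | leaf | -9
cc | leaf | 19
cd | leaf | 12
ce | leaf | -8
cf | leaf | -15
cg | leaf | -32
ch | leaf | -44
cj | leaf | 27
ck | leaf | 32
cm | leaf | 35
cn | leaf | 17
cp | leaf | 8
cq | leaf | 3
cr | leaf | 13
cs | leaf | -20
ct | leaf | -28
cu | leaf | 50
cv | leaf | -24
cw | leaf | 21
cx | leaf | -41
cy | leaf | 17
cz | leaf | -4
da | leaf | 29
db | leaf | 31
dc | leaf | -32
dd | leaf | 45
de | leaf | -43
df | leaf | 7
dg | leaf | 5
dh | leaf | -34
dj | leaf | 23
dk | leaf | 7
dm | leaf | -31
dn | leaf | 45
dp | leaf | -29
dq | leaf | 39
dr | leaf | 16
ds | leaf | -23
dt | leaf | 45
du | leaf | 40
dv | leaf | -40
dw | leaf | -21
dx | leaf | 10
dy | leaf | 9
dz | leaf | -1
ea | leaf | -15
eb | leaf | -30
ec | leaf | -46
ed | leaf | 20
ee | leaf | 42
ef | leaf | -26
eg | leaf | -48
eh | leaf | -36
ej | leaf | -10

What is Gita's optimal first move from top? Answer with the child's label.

n (Eve): min(0, -46, -29, -38) = -46
p (Eve): min(-26, -4, 41) = -26
a (Gita): max(-46, -26) = -26
q (Eve): min(-30, 21) = -30
r (Eve): min(-3, -31) = -31
s (Eve): min(1, 14) = 1
b (Gita): max(-30, -31, 1) = 1
P (Eve): min(-26, 1) = -26
t (Eve): min(30, 25) = 25
u (Eve): min(25, 2) = 2
c (Gita): max(25, 2) = 25
v (Eve): min(22, -28, -1, -33) = -33
w (Eve): min(23, 6, 0) = 0
d (Gita): max(-33, 0) = 0
x (Eve): min(-10, -21, -20) = -21
y (Eve): min(11, -49, -9) = -49
z (Eve): min(19, 12) = 12
aa (Eve): min(-8, -15, -32) = -32
e (Gita): max(-21, -49, 12, -32) = 12
Q (Eve): min(25, 0, 12) = 0
ab (Eve): min(-44, 27, 32) = -44
ac (Eve): min(35, 17) = 17
ad (Eve): min(8, 3) = 3
f (Gita): max(-44, 17, 3) = 17
ae (Eve): min(13, -20) = -20
af (Eve): min(-28, 50, -24) = -28
ag (Eve): min(21, -41, 17, -4) = -41
ah (Eve): min(29, 31, -32, 45) = -32
g (Gita): max(-20, -28, -41, -32) = -20
aj (Eve): min(-43, 7) = -43
ak (Eve): min(5, -34, 23) = -34
h (Gita): max(-43, -34) = -34
R (Eve): min(17, -20, -34) = -34
am (Eve): min(7, -31, 45) = -31
an (Eve): min(-29, 39) = -29
j (Gita): max(-31, -29) = -29
ap (Eve): min(16, -23, 45, 40) = -23
aq (Eve): min(-40, -21, 10) = -40
ar (Eve): min(9, -1, -15) = -15
as (Eve): min(-30, -46, 20, 42) = -46
k (Gita): max(-23, -40, -15, -46) = -15
at (Eve): min(-26, -48) = -48
au (Eve): min(-36, -10) = -36
m (Gita): max(-48, -36) = -36
S (Eve): min(-29, -15, -36) = -36
top (Gita): max(-26, 0, -34, -36) = 0
Gita at top wants the highest of {P=-26, Q=0, R=-34, S=-36}, so chooses Q.

Q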